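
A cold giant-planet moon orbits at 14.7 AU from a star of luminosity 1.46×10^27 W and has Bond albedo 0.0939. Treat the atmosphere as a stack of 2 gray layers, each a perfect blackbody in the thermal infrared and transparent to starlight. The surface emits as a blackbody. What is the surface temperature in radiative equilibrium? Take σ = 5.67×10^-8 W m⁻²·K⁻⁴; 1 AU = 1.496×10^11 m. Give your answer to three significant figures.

Orbital distance: d = 14.7 AU = 2.199×10^12 m.
Spreading L over a sphere of radius d: S = 1.46×10^27/(4π·2.20×10^12²) = 24.02 W m⁻².
Top-of-atmosphere balance: σT_e⁴ = S(1−α)/4 = 5.442 W m⁻² → T_e = 98.98 K.
Layer-by-layer balance gives σT_s⁴ = (N+1)σT_e⁴, so T_s = 3^¼·98.98 = 130.3 K.

130 kelvin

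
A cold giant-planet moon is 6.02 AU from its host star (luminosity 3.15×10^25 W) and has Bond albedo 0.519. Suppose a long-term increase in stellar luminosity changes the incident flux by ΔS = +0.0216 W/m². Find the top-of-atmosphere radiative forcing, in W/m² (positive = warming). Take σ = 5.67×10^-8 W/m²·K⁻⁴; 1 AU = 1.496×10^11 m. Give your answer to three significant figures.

0.00260 W/m²

Orbital distance: d = 6.02 AU = 9.006×10^11 m.
Flux at the orbit: S = L/(4πd²) = 3.15×10^25/(4π·(9.01×10^11)²) = 3.091 W/m².
Only a fraction (1−α) is absorbed and it's spread over 4πR², so ΔF = (1−α)ΔS/4 = 0.002597 W/m².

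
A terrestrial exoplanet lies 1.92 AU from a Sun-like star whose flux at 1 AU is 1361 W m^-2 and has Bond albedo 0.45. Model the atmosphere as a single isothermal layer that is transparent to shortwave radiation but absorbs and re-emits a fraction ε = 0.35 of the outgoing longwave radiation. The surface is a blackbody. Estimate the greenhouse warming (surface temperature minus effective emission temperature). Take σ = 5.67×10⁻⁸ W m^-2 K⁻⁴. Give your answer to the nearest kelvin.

9 kelvin

Flux at the orbit: S = 1361/(1.92)² = 369.2 W m^-2.
At the top of the atmosphere, σT_e⁴ = S(1−α)/4 = 50.76 W m^-2, giving T_e = 173.0 K.
The surface balance (absorbed SW + ε·downward IR = σT_s⁴) with T_a⁴ = T_s⁴/2 reduces to T_s = T_e·[2/(2−ε)]^¼ = 181.5 K.
T_s − T_e = 181.5 − 173.0 = 8.522 K.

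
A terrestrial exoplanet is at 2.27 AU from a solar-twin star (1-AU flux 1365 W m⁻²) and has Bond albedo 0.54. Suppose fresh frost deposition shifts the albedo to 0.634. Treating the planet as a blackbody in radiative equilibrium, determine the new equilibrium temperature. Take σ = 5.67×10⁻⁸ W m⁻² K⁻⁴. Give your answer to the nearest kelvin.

144 K

Irradiance scales as 1/d², so S = 1365 W m⁻² × (1/2.27)² = 264.9 W m⁻².
With the new albedo, S(1−α₂)/4 = 24.24 W m⁻², so T₂ = 143.8 K.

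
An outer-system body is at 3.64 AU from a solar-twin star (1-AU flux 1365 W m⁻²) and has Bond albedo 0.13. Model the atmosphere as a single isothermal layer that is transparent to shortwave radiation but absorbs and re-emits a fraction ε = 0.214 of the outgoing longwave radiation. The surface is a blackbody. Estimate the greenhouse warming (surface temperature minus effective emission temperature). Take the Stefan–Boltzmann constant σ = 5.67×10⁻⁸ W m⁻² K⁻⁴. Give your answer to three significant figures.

Irradiance scales as 1/d², so S = 1365 W m⁻² × (1/3.64)² = 103.0 W m⁻².
Effective emission temperature (TOA balance): σT_e⁴ = S(1−α)/4 = 22.41 W m⁻² → T_e = 141.0 K.
Surface balance with a leaky layer gives σT_s⁴ = σT_e⁴·2/(2−ε), so T_s = T_e·[2/(2−0.214)]^(1/4) = 145.0 K.
The atmosphere warms the surface by 4.046 K.

4.05 K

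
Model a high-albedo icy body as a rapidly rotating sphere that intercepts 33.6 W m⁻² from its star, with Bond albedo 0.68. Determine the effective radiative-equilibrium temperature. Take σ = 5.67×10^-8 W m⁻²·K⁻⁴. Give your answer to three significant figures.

Absorbed flux (global mean): S(1−α)/4 = 33.60·0.32/4 = 2.688 W m⁻².
Balancing against σT⁴: T = (2.688/5.67×10⁻⁸)^(1/4) = 82.98 K.

83.0 K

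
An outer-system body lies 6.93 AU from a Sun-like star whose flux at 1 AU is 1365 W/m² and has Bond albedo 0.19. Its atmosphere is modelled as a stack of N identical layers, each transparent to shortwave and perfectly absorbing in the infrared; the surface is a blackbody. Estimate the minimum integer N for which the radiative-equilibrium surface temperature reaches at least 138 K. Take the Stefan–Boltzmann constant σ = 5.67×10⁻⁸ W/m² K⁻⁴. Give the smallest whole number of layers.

3

Flux at the orbit: S = 1365/(6.93)² = 28.42 W/m².
OLR = S(1−α)/4 = 5.756 W/m²; the top layer radiates at T_e = 100.4 K.
T_s = (N+1)^(1/4)·T_e ≥ 138 K requires N+1 ≥ (T_s/T_e)⁴ = (138/100.4)⁴ = 3.573.
Rounding up, N = 3.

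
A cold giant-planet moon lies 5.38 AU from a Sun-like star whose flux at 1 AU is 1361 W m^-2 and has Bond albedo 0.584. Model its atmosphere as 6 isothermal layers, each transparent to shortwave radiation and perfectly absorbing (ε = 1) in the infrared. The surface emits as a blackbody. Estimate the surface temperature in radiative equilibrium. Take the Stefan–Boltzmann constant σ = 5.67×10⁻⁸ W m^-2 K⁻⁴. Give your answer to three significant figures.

By the inverse-square law, S = 1361/5.38² = 47.02 W m^-2.
Top-of-atmosphere balance: σT_e⁴ = S(1−α)/4 = 4.890 W m^-2 → T_e = 96.37 K.
For an N-layer opaque stack, T_s⁴ = (N+1)T_e⁴, hence T_s = (7)^(1/4)×96.37 K = 156.8 K.

157 K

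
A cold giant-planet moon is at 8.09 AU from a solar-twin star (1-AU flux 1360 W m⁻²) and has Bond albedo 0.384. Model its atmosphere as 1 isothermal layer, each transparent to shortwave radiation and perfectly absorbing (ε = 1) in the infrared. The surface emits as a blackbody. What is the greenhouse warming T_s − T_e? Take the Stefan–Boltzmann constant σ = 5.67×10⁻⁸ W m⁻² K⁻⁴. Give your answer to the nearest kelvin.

16 K

By the inverse-square law, S = 1360/8.09² = 20.78 W m⁻².
Top-of-atmosphere balance: σT_e⁴ = S(1−α)/4 = 3.200 W m⁻² → T_e = 86.68 K.
T_s = (N+1)^(1/4)·T_e = 103.1 K.
Warming: T_s − T_e = 16.40 K.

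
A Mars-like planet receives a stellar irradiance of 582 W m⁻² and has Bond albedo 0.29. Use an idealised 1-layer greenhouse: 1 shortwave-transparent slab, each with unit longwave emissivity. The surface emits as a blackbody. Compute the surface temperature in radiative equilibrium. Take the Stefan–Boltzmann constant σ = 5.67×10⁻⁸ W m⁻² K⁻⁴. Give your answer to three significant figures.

OLR = S(1−α)/4 = 103.3 W m⁻²; the top layer radiates at T_e = 206.6 K.
With N = 1 opaque layers, T_s = (N+1)^(1/4)·T_e = 2^(1/4)·206.6 = 245.7 K.

246 K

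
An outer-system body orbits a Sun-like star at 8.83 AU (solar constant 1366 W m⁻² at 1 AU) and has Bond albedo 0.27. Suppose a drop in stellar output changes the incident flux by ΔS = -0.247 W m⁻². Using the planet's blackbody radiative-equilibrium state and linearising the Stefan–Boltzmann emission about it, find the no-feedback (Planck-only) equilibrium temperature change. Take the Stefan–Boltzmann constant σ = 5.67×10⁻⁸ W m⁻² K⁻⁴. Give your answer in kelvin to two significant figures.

Irradiance scales as 1/d², so S = 1366 W m⁻² × (1/8.83)² = 17.52 W m⁻².
Reference equilibrium: T_e = [S(1−α)/(4σ)]^(1/4) = 86.66 K.
ΔF = Δ[S(1−α)]/4 = (1−0.27)·-0.247/4 = -0.04508 W m⁻².
The Planck feedback parameter is 4σT_e³ = 0.1476 W m⁻²/K.
ΔT₀ = ΔF/λ_P = -0.04508/0.1476 = -0.305 K.

-0.31 K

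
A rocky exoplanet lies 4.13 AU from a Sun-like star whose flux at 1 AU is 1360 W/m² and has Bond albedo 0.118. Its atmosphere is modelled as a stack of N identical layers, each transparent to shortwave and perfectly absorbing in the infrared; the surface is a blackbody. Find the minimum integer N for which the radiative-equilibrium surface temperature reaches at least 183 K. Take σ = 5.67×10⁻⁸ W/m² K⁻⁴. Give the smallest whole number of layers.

Flux at the orbit: S = 1360/(4.13)² = 79.73 W/m².
OLR = S(1−α)/4 = 17.58 W/m²; the top layer radiates at T_e = 132.7 K.
Since T_s⁴ = (N+1)T_e⁴, we need N ≥ (T_s/T_e)⁴ − 1 = 2.617.
Rounding up, N = 3.

3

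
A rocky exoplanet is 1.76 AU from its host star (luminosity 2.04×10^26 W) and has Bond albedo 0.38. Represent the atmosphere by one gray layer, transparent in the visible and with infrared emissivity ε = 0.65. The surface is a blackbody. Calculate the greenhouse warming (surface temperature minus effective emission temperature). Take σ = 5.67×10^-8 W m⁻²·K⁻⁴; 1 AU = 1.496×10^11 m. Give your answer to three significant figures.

Orbital distance: d = 1.76 AU = 2.633×10^11 m.
Spreading L over a sphere of radius d: S = 2.04×10^26/(4π·2.63×10^11²) = 234.2 W m⁻².
Effective emission temperature (TOA balance): σT_e⁴ = S(1−α)/4 = 36.30 W m⁻² → T_e = 159.1 K.
The surface balance (absorbed SW + ε·downward IR = σT_s⁴) with T_a⁴ = T_s⁴/2 reduces to T_s = T_e·[2/(2−ε)]^¼ = 175.5 K.
Greenhouse warming: T_s − T_e = 16.42 K.

16.4 K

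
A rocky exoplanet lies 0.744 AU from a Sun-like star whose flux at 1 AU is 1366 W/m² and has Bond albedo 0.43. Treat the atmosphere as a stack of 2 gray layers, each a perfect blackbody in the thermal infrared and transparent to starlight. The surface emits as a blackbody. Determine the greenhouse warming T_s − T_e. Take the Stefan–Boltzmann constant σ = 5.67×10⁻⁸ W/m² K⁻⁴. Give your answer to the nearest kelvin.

Flux at the orbit: S = 1366/(0.744)² = 2468 W/m².
OLR = S(1−α)/4 = 351.7 W/m²; the top layer radiates at T_e = 280.6 K.
T_s = (N+1)^(1/4)·T_e = 369.3 K.
So the greenhouse effect raises the surface by 369.3 − 280.6 = 88.70 K.

89 kelvin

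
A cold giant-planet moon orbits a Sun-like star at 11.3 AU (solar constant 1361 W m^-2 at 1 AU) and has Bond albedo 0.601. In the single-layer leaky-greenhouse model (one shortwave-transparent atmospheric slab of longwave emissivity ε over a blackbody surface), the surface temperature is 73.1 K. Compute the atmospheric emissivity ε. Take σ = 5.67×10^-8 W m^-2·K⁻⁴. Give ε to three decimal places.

Flux at the orbit: S = 1361/(11.3)² = 10.66 W m^-2.
First, T_e = [10.66·(1−0.601)/(4σ)]^(1/4) = 65.80 K.
Since (2−ε)/2 = (T_e/T_s)⁴ = 0.6567, ε = 0.6866.

0.687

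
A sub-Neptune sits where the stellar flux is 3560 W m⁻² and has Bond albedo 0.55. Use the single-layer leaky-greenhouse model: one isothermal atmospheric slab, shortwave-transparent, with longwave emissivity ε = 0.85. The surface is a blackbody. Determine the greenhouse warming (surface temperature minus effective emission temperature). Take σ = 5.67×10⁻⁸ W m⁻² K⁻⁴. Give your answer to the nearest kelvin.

43 K

The planet radiates to space at T_e = [S(1−α)/(4σ)]^(1/4) = 289.9 K.
For a single slab of emissivity ε, T_s⁴ = 2T_e⁴/(2−ε); thus T_s = 289.9·(1.739)^(1/4) = 332.9 K.
T_s − T_e = 332.9 − 289.9 = 43.01 K.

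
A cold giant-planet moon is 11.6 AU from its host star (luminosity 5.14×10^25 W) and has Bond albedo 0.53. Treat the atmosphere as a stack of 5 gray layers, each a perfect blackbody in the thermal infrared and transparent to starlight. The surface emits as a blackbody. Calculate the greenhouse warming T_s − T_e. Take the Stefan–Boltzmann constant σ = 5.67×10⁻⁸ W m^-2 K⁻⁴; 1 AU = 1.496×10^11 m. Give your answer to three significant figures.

Orbital distance: d = 11.6 AU = 1.735×10^12 m.
Spreading L over a sphere of radius d: S = 5.14×10^25/(4π·1.74×10^12²) = 1.358 W m^-2.
The effective emission temperature is T_e = [S(1−α)/(4σ)]^¼ = 40.96 K.
Surface: T_s = (6)^¼·T_e = 64.11 K.
Warming: T_s − T_e = 23.15 K.

23.1 kelvin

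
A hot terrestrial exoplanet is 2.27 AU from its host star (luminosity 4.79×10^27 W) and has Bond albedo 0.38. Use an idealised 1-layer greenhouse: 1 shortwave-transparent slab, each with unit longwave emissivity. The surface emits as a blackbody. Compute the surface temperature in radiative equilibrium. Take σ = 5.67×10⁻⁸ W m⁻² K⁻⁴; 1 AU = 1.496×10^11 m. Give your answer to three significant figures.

367 kelvin

Orbital distance: d = 2.27 AU = 3.396×10^11 m.
Flux at the orbit: S = L/(4πd²) = 4.79×10^27/(4π·(3.40×10^11)²) = 3305 W m⁻².
Top-of-atmosphere balance: σT_e⁴ = S(1−α)/4 = 512.3 W m⁻² → T_e = 308.3 K.
Layer-by-layer balance gives σT_s⁴ = (N+1)σT_e⁴, so T_s = 2^¼·308.3 = 366.6 K.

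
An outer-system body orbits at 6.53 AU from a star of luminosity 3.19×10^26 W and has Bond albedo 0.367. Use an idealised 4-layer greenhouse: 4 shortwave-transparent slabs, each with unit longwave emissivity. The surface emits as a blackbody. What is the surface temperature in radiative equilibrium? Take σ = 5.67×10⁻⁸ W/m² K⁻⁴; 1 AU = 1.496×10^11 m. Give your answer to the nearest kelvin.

139 K

Orbital distance: d = 6.53 AU = 9.769×10^11 m.
Flux at the orbit: S = L/(4πd²) = 3.19×10^26/(4π·(9.77×10^11)²) = 26.60 W/m².
OLR = S(1−α)/4 = 4.210 W/m²; the top layer radiates at T_e = 92.82 K.
For an N-layer opaque stack, T_s⁴ = (N+1)T_e⁴, hence T_s = (5)^(1/4)×92.82 K = 138.8 K.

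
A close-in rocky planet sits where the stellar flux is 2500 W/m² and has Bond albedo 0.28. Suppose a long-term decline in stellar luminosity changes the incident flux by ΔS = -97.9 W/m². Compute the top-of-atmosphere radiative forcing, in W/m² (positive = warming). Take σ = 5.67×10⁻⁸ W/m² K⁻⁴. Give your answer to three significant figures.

ΔF = Δ[S(1−α)]/4 = (1−0.28)·-97.9/4 = -17.62 W/m².

-17.6 W/m²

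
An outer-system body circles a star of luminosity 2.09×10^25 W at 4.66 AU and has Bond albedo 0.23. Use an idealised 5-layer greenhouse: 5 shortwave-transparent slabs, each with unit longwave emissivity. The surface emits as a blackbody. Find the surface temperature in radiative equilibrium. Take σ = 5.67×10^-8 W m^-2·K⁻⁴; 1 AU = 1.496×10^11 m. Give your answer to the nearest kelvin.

91 K

Orbital distance: d = 4.66 AU = 6.971×10^11 m.
Spreading L over a sphere of radius d: S = 2.09×10^25/(4π·6.97×10^11²) = 3.422 W m^-2.
The effective emission temperature is T_e = [S(1−α)/(4σ)]^¼ = 58.38 K.
For an N-layer opaque stack, T_s⁴ = (N+1)T_e⁴, hence T_s = (6)^(1/4)×58.38 K = 91.37 K.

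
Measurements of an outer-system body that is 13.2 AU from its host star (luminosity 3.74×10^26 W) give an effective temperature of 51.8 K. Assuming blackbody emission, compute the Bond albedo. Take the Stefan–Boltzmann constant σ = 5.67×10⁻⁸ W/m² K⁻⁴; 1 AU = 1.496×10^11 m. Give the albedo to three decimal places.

d = 13.2 × 1.496×10^11 m = 1.975×10^12 m.
Flux at the orbit: S = L/(4πd²) = 3.74×10^26/(4π·(1.97×10^12)²) = 7.632 W/m².
From σT⁴ = S(1−α)/4 we invert for α: 1−α = 4σT⁴/S.
σT⁴ = 0.4082 W/m², so 4σT⁴ = 1.633 W/m².
1−α = 1.633/7.632 = 0.2139, so α = 0.7861.

0.786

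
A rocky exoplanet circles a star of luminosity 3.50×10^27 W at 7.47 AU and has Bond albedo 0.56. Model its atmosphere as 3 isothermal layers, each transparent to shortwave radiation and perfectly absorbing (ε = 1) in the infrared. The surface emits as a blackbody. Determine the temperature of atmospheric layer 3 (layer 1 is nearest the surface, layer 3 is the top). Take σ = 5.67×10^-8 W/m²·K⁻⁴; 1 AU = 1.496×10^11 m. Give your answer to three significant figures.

Orbital distance: d = 7.47 AU = 1.118×10^12 m.
Flux at the orbit: S = L/(4πd²) = 3.50×10^27/(4π·(1.12×10^12)²) = 223.0 W/m².
Top-of-atmosphere balance: σT_e⁴ = S(1−α)/4 = 24.53 W/m² → T_e = 144.2 K.
Each opaque layer satisfies 2T_j⁴ = T_{j−1}⁴ + T_{j+1}⁴, giving T_k⁴ = (N+1−k)T_e⁴.
T_3 = (1)^(1/4)·144.2 = 144.2 K.

144 K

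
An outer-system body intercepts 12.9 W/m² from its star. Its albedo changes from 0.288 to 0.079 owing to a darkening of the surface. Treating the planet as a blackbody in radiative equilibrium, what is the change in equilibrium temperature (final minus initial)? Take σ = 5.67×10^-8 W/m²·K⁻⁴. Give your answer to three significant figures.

5.30 K

Before: T₁ = [12.90·0.712/(4σ)]^(1/4) = 79.77 K.
After:  T₂ = [12.90·0.921/(4σ)]^(1/4) = 85.07 K.
ΔT = T₂ − T₁ = 5.302 K.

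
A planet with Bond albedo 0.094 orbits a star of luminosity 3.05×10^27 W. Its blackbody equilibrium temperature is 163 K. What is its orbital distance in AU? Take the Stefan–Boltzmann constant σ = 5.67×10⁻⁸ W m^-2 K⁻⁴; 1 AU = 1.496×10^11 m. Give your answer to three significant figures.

7.83 AU

The flux needed for this T is 4σT⁴/(1−0.094) = 176.7 W m^-2.
S = L/(4πd²) → d = √(L/4πS) = √(3.05×10^27/(4π·176.7)) = 1.172×10^12 m = 7.834 AU.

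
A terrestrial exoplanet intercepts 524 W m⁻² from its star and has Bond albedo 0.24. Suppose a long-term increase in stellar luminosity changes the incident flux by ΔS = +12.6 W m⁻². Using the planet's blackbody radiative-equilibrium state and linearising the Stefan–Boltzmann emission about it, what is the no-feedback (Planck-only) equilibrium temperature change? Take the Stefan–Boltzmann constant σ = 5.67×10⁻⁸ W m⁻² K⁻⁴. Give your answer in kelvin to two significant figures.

The baseline emission temperature is T_e = 204.7 K.
TOA radiative forcing: ΔF = (1−α)ΔS/4 = 0.76·(+12.6)/4 = 2.394 W m⁻².
Linearising σT⁴ gives d(σT⁴)/dT = 4σT_e³ = 1.945 W m⁻² per K.
So ΔT₀ = 2.394/1.945 = 1.23 K.

1.2 kelvin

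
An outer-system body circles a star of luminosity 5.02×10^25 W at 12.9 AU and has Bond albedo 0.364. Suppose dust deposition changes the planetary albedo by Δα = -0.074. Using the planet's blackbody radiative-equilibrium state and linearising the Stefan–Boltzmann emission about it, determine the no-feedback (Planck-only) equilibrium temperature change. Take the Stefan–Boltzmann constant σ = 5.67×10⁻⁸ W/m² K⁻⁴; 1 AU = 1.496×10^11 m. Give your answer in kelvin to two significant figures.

1.2 kelvin

Orbital distance: d = 12.9 AU = 1.930×10^12 m.
Flux at the orbit: S = L/(4πd²) = 5.02×10^25/(4π·(1.93×10^12)²) = 1.073 W/m².
Unperturbed T_e = [1.073·(1−0.364)/(4σ)]^¼ = 41.65 K.
The change in absorbed flux is Δ[S(1−α)/4] = −SΔα/4 = 0.01984 W/m².
Linearising σT⁴ gives d(σT⁴)/dT = 4σT_e³ = 0.01638 W/m² per K.
ΔT₀ = ΔF/λ_P = 0.01984/0.01638 = 1.21 K.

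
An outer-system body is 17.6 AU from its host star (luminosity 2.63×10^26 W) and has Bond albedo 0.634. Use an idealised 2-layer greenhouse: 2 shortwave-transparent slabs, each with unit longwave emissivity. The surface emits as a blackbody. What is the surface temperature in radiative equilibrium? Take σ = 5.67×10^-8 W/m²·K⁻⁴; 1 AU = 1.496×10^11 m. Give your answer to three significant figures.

61.8 K

d = 17.6 × 1.496×10^11 m = 2.633×10^12 m.
Flux at the orbit: S = L/(4πd²) = 2.63×10^26/(4π·(2.63×10^12)²) = 3.019 W/m².
The effective emission temperature is T_e = [S(1−α)/(4σ)]^¼ = 46.98 K.
For an N-layer opaque stack, T_s⁴ = (N+1)T_e⁴, hence T_s = (3)^(1/4)×46.98 K = 61.83 K.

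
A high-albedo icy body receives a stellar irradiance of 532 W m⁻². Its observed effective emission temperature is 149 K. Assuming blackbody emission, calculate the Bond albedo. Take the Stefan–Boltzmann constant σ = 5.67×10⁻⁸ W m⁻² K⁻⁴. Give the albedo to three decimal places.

0.790

Energy balance: S(1−α)/4 = σT⁴, so 1−α = 4σT⁴/S.
σT⁴ = 27.95 W m⁻², so 4σT⁴ = 111.8 W m⁻².
Hence α = 1 − 111.8/532.0 = 0.7899.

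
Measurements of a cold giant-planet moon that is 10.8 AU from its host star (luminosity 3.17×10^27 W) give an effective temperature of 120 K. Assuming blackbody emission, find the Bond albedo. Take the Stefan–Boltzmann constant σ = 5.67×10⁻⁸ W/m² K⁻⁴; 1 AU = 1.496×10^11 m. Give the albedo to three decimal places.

0.513

d = 10.8 × 1.496×10^11 m = 1.616×10^12 m.
Flux at the orbit: S = L/(4πd²) = 3.17×10^27/(4π·(1.62×10^12)²) = 96.64 W/m².
From σT⁴ = S(1−α)/4 we invert for α: 1−α = 4σT⁴/S.
σT⁴ = 11.76 W/m², so 4σT⁴ = 47.03 W/m².
Hence α = 1 − 47.03/96.64 = 0.5133.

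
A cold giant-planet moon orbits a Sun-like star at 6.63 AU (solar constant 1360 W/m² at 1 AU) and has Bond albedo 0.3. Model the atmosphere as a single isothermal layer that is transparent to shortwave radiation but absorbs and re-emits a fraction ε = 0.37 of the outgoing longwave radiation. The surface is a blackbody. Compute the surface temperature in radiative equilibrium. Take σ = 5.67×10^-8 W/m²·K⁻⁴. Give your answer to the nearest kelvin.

Irradiance scales as 1/d², so S = 1360 W/m² × (1/6.63)² = 30.94 W/m².
Effective emission temperature (TOA balance): σT_e⁴ = S(1−α)/4 = 5.414 W/m² → T_e = 98.85 K.
Surface balance with a leaky layer gives σT_s⁴ = σT_e⁴·2/(2−ε), so T_s = T_e·[2/(2−0.37)]^(1/4) = 104.0 K.

104 K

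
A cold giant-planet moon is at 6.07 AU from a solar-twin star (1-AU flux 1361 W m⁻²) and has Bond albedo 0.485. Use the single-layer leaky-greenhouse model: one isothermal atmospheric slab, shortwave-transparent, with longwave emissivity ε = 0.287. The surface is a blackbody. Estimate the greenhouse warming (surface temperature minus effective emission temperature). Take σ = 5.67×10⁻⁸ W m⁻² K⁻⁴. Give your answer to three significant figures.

Irradiance scales as 1/d², so S = 1361 W m⁻² × (1/6.07)² = 36.94 W m⁻².
The planet radiates to space at T_e = [S(1−α)/(4σ)]^(1/4) = 95.70 K.
For a single slab of emissivity ε, T_s⁴ = 2T_e⁴/(2−ε); thus T_s = 95.70·(1.168)^(1/4) = 99.48 K.
The atmosphere warms the surface by 3.779 K.

3.78 K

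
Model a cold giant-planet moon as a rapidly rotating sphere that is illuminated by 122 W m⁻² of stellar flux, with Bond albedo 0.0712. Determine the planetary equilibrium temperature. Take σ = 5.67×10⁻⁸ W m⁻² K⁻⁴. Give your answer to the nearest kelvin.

150 K

Absorbed flux (global mean): S(1−α)/4 = 122.0·0.929/4 = 28.33 W m⁻².
In equilibrium σT⁴ equals this, so T = 149.5 K.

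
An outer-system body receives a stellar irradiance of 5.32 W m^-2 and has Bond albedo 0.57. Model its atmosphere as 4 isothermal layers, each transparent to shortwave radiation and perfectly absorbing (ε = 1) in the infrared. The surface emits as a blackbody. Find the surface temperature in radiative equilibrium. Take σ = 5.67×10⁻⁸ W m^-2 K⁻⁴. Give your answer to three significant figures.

Top-of-atmosphere balance: σT_e⁴ = S(1−α)/4 = 0.5719 W m^-2 → T_e = 56.36 K.
With N = 4 opaque layers, T_s = (N+1)^(1/4)·T_e = 5^(1/4)·56.36 = 84.27 K.

84.3 K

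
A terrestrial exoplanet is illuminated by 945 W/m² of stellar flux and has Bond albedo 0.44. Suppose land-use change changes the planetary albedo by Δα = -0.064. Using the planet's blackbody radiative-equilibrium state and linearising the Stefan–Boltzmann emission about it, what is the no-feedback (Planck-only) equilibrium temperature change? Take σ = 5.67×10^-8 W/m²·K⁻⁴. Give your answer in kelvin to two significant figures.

6.3 K

The baseline emission temperature is T_e = 219.8 K.
TOA radiative forcing: ΔF = −S·Δα/4 = −945.0·(-0.064)/4 = 15.12 W/m².
The Planck feedback parameter is 4σT_e³ = 2.408 W/m²/K.
Hence the no-feedback warming is ΔF/(4σT_e³) = 6.28 K.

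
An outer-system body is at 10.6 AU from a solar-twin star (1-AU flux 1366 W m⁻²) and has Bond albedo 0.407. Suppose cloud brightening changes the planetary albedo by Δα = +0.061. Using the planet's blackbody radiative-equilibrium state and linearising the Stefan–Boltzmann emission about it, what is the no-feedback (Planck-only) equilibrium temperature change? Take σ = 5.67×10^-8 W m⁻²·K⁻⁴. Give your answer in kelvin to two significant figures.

-1.9 K

Irradiance scales as 1/d², so S = 1366 W m⁻² × (1/10.6)² = 12.16 W m⁻².
Unperturbed T_e = [12.16·(1−0.407)/(4σ)]^¼ = 75.09 K.
The change in absorbed flux is Δ[S(1−α)/4] = −SΔα/4 = -0.1854 W m⁻².
Linearising σT⁴ gives d(σT⁴)/dT = 4σT_e³ = 0.09601 W m⁻² per K.
Hence the no-feedback warming is ΔF/(4σT_e³) = -1.93 K.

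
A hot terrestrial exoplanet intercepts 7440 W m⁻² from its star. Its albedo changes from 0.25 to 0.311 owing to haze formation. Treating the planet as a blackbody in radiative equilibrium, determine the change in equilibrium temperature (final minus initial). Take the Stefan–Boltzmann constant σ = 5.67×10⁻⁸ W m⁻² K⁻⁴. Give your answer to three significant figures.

Initial: T₁ = [S(1−0.25)/(4σ)]^(1/4) = 396.0 K.
After:  T₂ = [7440·0.689/(4σ)]^(1/4) = 387.7 K.
Change: 387.7 − 396.0 = -8.311 K.

-8.31 kelvin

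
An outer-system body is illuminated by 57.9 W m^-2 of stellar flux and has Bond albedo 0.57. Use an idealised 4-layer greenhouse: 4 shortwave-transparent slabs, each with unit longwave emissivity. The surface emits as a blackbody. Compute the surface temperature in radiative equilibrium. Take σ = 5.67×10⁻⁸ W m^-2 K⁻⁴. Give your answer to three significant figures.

153 kelvin

OLR = S(1−α)/4 = 6.224 W m^-2; the top layer radiates at T_e = 102.4 K.
With N = 4 opaque layers, T_s = (N+1)^(1/4)·T_e = 5^(1/4)·102.4 = 153.1 K.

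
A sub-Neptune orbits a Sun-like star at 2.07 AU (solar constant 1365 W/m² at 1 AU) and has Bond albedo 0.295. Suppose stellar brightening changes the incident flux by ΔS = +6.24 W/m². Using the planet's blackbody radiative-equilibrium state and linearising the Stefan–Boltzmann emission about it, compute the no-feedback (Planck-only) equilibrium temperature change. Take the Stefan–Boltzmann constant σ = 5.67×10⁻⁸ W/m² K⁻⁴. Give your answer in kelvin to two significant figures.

By the inverse-square law, S = 1365/2.07² = 318.6 W/m².
Reference equilibrium: T_e = [S(1−α)/(4σ)]^(1/4) = 177.4 K.
TOA radiative forcing: ΔF = (1−α)ΔS/4 = 0.705·(+6.24)/4 = 1.100 W/m².
The Planck feedback parameter is 4σT_e³ = 1.266 W/m²/K.
ΔT₀ = ΔF/λ_P = 1.100/1.266 = 0.869 K.

0.87 K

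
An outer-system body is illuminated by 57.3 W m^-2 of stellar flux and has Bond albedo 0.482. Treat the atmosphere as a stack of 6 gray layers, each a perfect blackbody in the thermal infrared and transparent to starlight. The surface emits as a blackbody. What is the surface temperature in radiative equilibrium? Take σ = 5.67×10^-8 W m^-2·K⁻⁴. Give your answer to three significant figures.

The effective emission temperature is T_e = [S(1−α)/(4σ)]^¼ = 107.0 K.
With N = 6 opaque layers, T_s = (N+1)^(1/4)·T_e = 7^(1/4)·107.0 = 174.0 K.

174 kelvin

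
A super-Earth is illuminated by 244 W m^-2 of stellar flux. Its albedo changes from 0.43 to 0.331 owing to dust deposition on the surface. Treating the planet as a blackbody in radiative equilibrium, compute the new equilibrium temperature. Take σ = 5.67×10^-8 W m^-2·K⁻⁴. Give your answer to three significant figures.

T₂ = [S(1−α₂)/(4σ)]^(1/4) = [244.0·0.669/(4σ)]^(1/4) = 163.8 K.

164 kelvin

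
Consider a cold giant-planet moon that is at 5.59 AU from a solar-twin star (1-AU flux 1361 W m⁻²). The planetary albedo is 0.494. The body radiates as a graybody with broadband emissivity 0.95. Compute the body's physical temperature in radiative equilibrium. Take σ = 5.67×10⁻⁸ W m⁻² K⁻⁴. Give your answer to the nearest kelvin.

By the inverse-square law, S = 1361/5.59² = 43.55 W m⁻².
Averaging over the sphere, the absorbed flux is S(1−α)/4 = 5.510 W m⁻².
Radiative balance εσT⁴ = 5.510 gives T = [5.510/(0.95·σ)]^(1/4) = 100.6 K.

101 K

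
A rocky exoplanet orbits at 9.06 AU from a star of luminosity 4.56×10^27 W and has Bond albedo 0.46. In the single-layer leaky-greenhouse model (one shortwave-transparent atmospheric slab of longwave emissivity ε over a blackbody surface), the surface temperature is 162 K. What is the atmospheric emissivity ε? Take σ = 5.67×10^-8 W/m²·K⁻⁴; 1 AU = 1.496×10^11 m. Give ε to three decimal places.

0.634

d = 9.06 × 1.496×10^11 m = 1.355×10^12 m.
Spreading L over a sphere of radius d: S = 4.56×10^27/(4π·1.36×10^12²) = 197.5 W/m².
Effective temperature: T_e = [S(1−α)/(4σ)]^(1/4) = 147.3 K.
Since (2−ε)/2 = (T_e/T_s)⁴ = 0.6829, ε = 0.6343.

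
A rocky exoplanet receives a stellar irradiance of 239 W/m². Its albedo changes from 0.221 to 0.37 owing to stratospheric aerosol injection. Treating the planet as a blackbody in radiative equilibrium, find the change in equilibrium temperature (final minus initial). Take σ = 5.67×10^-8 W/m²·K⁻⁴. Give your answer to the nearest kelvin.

-9 K

Before: T₁ = [239.0·0.779/(4σ)]^(1/4) = 169.3 K.
After:  T₂ = [239.0·0.63/(4σ)]^(1/4) = 160.5 K.
Change: 160.5 − 169.3 = -8.749 K.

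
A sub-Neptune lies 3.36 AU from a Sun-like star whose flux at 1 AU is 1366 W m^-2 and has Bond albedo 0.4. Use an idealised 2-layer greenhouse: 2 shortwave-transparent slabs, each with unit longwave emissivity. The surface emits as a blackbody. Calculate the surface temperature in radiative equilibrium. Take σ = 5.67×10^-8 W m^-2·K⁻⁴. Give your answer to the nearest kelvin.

By the inverse-square law, S = 1366/3.36² = 121.0 W m^-2.
OLR = S(1−α)/4 = 18.15 W m^-2; the top layer radiates at T_e = 133.8 K.
Layer-by-layer balance gives σT_s⁴ = (N+1)σT_e⁴, so T_s = 3^¼·133.8 = 176.0 K.

176 K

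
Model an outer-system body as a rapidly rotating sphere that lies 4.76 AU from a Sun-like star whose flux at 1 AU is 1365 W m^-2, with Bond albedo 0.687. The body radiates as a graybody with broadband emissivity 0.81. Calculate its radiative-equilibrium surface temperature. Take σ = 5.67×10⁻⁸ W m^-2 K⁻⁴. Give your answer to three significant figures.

Irradiance scales as 1/d², so S = 1365 W m^-2 × (1/4.76)² = 60.24 W m^-2.
The planet absorbs (1−α)S over its disc πR² and re-emits over 4πR², so the mean absorbed flux is (1−0.687)·60.24/4 = 4.714 W m^-2.
Equating to εσT⁴ with ε = 0.81: T = (4.714/0.81σ)^(1/4) = 100.7 K.

101 kelvin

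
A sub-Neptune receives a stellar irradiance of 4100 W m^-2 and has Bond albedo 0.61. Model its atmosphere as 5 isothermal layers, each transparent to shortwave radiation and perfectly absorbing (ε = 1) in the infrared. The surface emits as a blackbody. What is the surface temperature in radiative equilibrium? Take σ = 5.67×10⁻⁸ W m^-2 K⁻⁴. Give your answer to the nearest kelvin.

454 kelvin

The effective emission temperature is T_e = [S(1−α)/(4σ)]^¼ = 289.8 K.
For an N-layer opaque stack, T_s⁴ = (N+1)T_e⁴, hence T_s = (6)^(1/4)×289.8 K = 453.5 K.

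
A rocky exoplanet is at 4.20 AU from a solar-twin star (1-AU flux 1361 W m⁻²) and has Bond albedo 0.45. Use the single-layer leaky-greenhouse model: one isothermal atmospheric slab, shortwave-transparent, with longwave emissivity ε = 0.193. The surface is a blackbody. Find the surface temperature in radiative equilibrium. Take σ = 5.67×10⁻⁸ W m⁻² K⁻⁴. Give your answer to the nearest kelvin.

Irradiance scales as 1/d², so S = 1361 W m⁻² × (1/4.20)² = 77.15 W m⁻².
Effective emission temperature (TOA balance): σT_e⁴ = S(1−α)/4 = 10.61 W m⁻² → T_e = 117.0 K.
The surface balance (absorbed SW + ε·downward IR = σT_s⁴) with T_a⁴ = T_s⁴/2 reduces to T_s = T_e·[2/(2−ε)]^¼ = 120.0 K.

120 K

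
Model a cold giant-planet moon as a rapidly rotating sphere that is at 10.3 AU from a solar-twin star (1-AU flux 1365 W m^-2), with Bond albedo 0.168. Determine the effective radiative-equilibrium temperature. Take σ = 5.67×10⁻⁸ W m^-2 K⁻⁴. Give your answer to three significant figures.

82.9 kelvin

Irradiance scales as 1/d², so S = 1365 W m^-2 × (1/10.3)² = 12.87 W m^-2.
Averaging over the sphere, the absorbed flux is S(1−α)/4 = 2.676 W m^-2.
Set σT⁴ = 2.676 → T = (2.676/σ)^(1/4) = 82.89 K.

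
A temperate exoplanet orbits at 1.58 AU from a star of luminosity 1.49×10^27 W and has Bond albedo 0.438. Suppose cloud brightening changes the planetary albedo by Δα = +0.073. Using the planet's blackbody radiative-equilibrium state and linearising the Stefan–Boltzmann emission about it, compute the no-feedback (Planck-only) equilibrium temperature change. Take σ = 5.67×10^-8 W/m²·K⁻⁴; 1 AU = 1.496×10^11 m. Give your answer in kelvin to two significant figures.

d = 1.58 × 1.496×10^11 m = 2.364×10^11 m.
Flux at the orbit: S = L/(4πd²) = 1.49×10^27/(4π·(2.36×10^11)²) = 2122 W/m².
The baseline emission temperature is T_e = 269.3 K.
ΔF = −(S/4)Δα = −(2122/4)×(+0.073) = -38.73 W/m².
Linearising σT⁴ gives d(σT⁴)/dT = 4σT_e³ = 4.429 W/m² per K.
Hence the no-feedback warming is ΔF/(4σT_e³) = -8.74 K.

-8.7 K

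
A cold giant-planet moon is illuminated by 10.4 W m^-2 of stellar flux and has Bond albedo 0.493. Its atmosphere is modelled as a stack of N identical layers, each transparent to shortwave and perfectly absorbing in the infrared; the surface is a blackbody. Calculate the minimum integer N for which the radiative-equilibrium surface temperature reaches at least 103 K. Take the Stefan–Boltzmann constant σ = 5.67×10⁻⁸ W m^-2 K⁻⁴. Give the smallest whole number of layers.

Top-of-atmosphere balance: σT_e⁴ = S(1−α)/4 = 1.318 W m^-2 → T_e = 69.44 K.
Need (N+1)T_e⁴ ≥ T_s⁴, i.e. N+1 ≥ (103/69.44)⁴ = 4.841.
So N ≥ 3.841; the smallest integer is N = 4.

4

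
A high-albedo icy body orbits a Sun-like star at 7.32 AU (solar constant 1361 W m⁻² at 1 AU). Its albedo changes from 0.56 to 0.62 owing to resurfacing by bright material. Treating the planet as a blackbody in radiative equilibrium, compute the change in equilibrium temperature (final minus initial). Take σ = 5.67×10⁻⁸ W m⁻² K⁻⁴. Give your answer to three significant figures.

Irradiance scales as 1/d², so S = 1361 W m⁻² × (1/7.32)² = 25.40 W m⁻².
With α = 0.56, T₁ = 83.78 K.
After:  T₂ = [25.40·0.38/(4σ)]^(1/4) = 80.77 K.
Change: 80.77 − 83.78 = -3.015 K.

-3.02 K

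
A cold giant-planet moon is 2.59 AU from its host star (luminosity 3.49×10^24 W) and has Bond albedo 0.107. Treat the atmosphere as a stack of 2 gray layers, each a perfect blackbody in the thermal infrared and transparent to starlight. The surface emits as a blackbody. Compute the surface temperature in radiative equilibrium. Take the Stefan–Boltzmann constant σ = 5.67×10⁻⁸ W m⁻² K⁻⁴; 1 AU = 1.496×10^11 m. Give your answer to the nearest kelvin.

d = 2.59 × 1.496×10^11 m = 3.875×10^11 m.
Spreading L over a sphere of radius d: S = 3.49×10^24/(4π·3.87×10^11²) = 1.850 W m⁻².
Top-of-atmosphere balance: σT_e⁴ = S(1−α)/4 = 0.4130 W m⁻² → T_e = 51.95 K.
For an N-layer opaque stack, T_s⁴ = (N+1)T_e⁴, hence T_s = (3)^(1/4)×51.95 K = 68.37 K.

68 K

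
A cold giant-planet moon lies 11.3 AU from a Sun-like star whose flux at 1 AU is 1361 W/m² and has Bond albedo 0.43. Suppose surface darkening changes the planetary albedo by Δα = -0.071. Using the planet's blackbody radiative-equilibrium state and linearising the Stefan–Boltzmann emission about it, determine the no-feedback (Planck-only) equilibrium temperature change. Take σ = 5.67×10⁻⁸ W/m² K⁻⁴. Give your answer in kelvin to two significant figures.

By the inverse-square law, S = 1361/11.3² = 10.66 W/m².
Reference equilibrium: T_e = [S(1−α)/(4σ)]^(1/4) = 71.94 K.
The change in absorbed flux is Δ[S(1−α)/4] = −SΔα/4 = 0.1892 W/m².
The Planck feedback parameter is 4σT_e³ = 0.08445 W/m²/K.
Hence the no-feedback warming is ΔF/(4σT_e³) = 2.24 K.

2.2 K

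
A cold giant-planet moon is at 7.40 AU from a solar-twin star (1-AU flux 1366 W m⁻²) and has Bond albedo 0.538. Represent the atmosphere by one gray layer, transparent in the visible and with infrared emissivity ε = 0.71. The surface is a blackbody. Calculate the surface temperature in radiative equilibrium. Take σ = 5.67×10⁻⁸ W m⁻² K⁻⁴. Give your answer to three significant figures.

Irradiance scales as 1/d², so S = 1366 W m⁻² × (1/7.40)² = 24.95 W m⁻².
The planet radiates to space at T_e = [S(1−α)/(4σ)]^(1/4) = 84.43 K.
Surface balance with a leaky layer gives σT_s⁴ = σT_e⁴·2/(2−ε), so T_s = T_e·[2/(2−0.71)]^(1/4) = 94.21 K.

94.2 K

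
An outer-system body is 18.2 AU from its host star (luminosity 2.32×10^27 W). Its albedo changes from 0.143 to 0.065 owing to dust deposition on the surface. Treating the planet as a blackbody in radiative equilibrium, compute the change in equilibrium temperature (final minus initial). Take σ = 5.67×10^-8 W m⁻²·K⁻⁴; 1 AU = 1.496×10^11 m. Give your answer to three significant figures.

2.17 K

d = 18.2 × 1.496×10^11 m = 2.723×10^12 m.
Flux at the orbit: S = L/(4πd²) = 2.32×10^27/(4π·(2.72×10^12)²) = 24.90 W m⁻².
Before: T₁ = [24.90·0.857/(4σ)]^(1/4) = 98.49 K.
After:  T₂ = [24.90·0.935/(4σ)]^(1/4) = 100.7 K.
Change: 100.7 − 98.49 = 2.168 K.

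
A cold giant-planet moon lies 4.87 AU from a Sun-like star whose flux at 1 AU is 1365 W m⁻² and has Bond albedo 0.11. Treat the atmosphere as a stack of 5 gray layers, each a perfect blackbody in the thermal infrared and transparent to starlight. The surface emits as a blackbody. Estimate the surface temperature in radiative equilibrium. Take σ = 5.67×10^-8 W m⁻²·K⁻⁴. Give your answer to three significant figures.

192 kelvin

By the inverse-square law, S = 1365/4.87² = 57.55 W m⁻².
OLR = S(1−α)/4 = 12.81 W m⁻²; the top layer radiates at T_e = 122.6 K.
Layer-by-layer balance gives σT_s⁴ = (N+1)σT_e⁴, so T_s = 6^¼·122.6 = 191.9 K.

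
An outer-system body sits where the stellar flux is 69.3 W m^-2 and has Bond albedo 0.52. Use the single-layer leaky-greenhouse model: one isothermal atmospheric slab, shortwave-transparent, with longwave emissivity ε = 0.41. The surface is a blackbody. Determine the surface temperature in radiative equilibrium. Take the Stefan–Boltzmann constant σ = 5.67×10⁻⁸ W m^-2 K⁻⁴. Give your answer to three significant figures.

The planet radiates to space at T_e = [S(1−α)/(4σ)]^(1/4) = 110.0 K.
The surface balance (absorbed SW + ε·downward IR = σT_s⁴) with T_a⁴ = T_s⁴/2 reduces to T_s = T_e·[2/(2−ε)]^¼ = 116.5 K.

117 kelvin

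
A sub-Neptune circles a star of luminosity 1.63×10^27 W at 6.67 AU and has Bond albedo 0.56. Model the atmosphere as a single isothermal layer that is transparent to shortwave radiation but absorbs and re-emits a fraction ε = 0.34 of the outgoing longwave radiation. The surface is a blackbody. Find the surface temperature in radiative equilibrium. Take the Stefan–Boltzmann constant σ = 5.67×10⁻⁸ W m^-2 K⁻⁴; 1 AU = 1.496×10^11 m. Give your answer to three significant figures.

d = 6.67 × 1.496×10^11 m = 9.978×10^11 m.
Flux at the orbit: S = L/(4πd²) = 1.63×10^27/(4π·(9.98×10^11)²) = 130.3 W m^-2.
The planet radiates to space at T_e = [S(1−α)/(4σ)]^(1/4) = 126.1 K.
The surface balance (absorbed SW + ε·downward IR = σT_s⁴) with T_a⁴ = T_s⁴/2 reduces to T_s = T_e·[2/(2−ε)]^¼ = 132.1 K.

132 K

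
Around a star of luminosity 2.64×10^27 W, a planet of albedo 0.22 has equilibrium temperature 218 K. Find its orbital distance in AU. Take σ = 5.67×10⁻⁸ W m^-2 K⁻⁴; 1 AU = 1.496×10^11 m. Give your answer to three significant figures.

3.78 AU

Energy balance gives S = 4σT⁴/(1−α) = 656.7 W m^-2.
Then d = [L/(4πS)]^(1/2) = 5.656×10^11 m, i.e. 3.781 AU.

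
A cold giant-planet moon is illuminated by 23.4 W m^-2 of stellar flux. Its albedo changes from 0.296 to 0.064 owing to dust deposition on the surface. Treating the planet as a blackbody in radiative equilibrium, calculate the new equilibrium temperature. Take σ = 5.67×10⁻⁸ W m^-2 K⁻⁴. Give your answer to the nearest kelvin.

T₂ = [S(1−α₂)/(4σ)]^(1/4) = [23.40·0.936/(4σ)]^(1/4) = 99.13 K.

99 kelvin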